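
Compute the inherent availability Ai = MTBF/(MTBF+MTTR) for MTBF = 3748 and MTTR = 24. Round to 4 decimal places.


MTBF = 3748
MTTR = 24
MTBF + MTTR = 3772
Ai = 3748 / 3772
Ai = 0.9936

0.9936


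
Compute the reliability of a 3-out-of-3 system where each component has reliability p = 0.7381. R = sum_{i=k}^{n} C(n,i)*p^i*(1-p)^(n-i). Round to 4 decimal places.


k = 3, n = 3, p = 0.7381
i=3: C(3,3)=1 * 0.7381^3 * 0.2619^0 = 0.4021
R = sum of terms = 0.4021

0.4021


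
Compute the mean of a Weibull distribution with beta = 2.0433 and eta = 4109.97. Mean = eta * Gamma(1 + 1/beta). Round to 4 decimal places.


beta = 2.0433, eta = 4109.97
1/beta = 0.4894
1 + 1/beta = 1.4894
Gamma(1.4894) = 0.8859
Mean = 4109.97 * 0.8859
Mean = 3641.1497

3641.1497


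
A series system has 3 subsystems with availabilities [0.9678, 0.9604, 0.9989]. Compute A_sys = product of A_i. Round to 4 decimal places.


Subsystems: [0.9678, 0.9604, 0.9989]
After subsystem 1 (A=0.9678): product = 0.9678
After subsystem 2 (A=0.9604): product = 0.9295
After subsystem 3 (A=0.9989): product = 0.9285
A_sys = 0.9285

0.9285


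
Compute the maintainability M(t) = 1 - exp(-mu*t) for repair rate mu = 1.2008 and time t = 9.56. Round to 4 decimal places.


mu = 1.2008, t = 9.56
mu * t = 1.2008 * 9.56 = 11.4796
exp(-11.4796) = 0.0
M(t) = 1 - 0.0
M(t) = 1.0

1.0


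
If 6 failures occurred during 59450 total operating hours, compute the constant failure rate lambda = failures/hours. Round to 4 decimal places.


failures = 6
total_hours = 59450
lambda = 6 / 59450
lambda = 0.0001

0.0001


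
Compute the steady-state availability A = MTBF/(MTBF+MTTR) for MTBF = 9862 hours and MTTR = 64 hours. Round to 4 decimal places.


MTBF = 9862
MTTR = 64
MTBF + MTTR = 9926
A = 9862 / 9926
A = 0.9936

0.9936


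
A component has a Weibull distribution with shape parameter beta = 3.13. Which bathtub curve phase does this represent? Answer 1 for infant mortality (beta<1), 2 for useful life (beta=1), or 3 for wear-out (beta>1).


beta = 3.13
Compare beta to 1:
beta < 1 => infant mortality (phase 1)
beta = 1 => useful life (phase 2)
beta > 1 => wear-out (phase 3)
Since beta = 3.13, this is wear-out (increasing failure rate)
Phase = 3

3


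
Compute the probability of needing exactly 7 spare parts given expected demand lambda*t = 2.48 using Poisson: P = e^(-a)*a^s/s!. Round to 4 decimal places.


a = 2.48, s = 7
e^(-a) = e^(-2.48) = 0.0837
a^s = 2.48^7 = 576.9813
s! = 5040
P = 0.0837 * 576.9813 / 5040
P = 0.0096

0.0096


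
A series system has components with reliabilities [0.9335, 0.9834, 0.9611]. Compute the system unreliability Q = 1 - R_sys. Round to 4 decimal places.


Components: [0.9335, 0.9834, 0.9611]
After component 1: product = 0.9335
After component 2: product = 0.918
After component 3: product = 0.8823
R_sys = 0.8823
Q = 1 - 0.8823 = 0.1177

0.1177


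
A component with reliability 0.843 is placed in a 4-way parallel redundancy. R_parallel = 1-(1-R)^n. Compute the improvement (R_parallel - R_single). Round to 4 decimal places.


R_single = 0.843, n = 4
1 - R_single = 0.157
(1 - R_single)^n = 0.157^4 = 0.0006
R_parallel = 1 - 0.0006 = 0.9994
Improvement = 0.9994 - 0.843
Improvement = 0.1564

0.1564


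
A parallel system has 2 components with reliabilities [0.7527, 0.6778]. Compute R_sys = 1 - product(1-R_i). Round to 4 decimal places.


Components: [0.7527, 0.6778]
(1 - 0.7527) = 0.2473, running product = 0.2473
(1 - 0.6778) = 0.3222, running product = 0.0797
Product of (1-R_i) = 0.0797
R_sys = 1 - 0.0797 = 0.9203

0.9203


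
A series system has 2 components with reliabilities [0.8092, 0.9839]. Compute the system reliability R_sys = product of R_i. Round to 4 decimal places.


Components: [0.8092, 0.9839]
After component 1 (R=0.8092): product = 0.8092
After component 2 (R=0.9839): product = 0.7962
R_sys = 0.7962

0.7962


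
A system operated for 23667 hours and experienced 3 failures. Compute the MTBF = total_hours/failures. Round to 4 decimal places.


total_hours = 23667
failures = 3
MTBF = 23667 / 3
MTBF = 7889.0

7889.0


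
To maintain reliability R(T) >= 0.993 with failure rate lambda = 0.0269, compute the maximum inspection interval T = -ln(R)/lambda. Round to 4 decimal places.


R_target = 0.993
lambda = 0.0269
-ln(0.993) = 0.007
T = 0.007 / 0.0269
T = 0.2611

0.2611


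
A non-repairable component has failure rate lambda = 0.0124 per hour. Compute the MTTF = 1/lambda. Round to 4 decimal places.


lambda = 0.0124
MTTF = 1 / 0.0124
MTTF = 80.6452

80.6452


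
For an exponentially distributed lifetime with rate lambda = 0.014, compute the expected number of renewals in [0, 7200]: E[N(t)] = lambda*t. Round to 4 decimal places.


lambda = 0.014
t = 7200
E[N(t)] = lambda * t
E[N(t)] = 0.014 * 7200
E[N(t)] = 100.8

100.8


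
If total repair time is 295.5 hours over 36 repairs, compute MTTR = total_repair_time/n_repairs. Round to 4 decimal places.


total_repair_time = 295.5
n_repairs = 36
MTTR = 295.5 / 36
MTTR = 8.2083

8.2083


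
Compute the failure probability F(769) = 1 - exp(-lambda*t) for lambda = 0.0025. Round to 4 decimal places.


lambda = 0.0025, t = 769
lambda * t = 1.9225
exp(-1.9225) = 0.1462
F(t) = 1 - 0.1462
F(t) = 0.8538

0.8538


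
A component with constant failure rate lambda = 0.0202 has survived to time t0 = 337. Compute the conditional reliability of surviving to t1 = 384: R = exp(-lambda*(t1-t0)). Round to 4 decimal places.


lambda = 0.0202
t0 = 337, t1 = 384
t1 - t0 = 47
lambda * (t1-t0) = 0.0202 * 47 = 0.9494
R = exp(-0.9494)
R = 0.387

0.387


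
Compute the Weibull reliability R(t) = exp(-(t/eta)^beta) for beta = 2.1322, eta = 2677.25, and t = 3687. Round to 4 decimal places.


beta = 2.1322, eta = 2677.25, t = 3687
t/eta = 3687 / 2677.25 = 1.3772
(t/eta)^beta = 1.3772^2.1322 = 1.9785
R(t) = exp(-1.9785)
R(t) = 0.1383

0.1383


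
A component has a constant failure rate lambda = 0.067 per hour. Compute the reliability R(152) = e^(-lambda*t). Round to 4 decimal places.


lambda = 0.067
t = 152
lambda * t = 10.184
R(t) = e^(-10.184)
R(t) = 0.0

0.0


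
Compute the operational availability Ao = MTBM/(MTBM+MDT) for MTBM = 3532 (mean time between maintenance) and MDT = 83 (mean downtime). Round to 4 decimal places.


MTBM = 3532
MDT = 83
MTBM + MDT = 3615
Ao = 3532 / 3615
Ao = 0.977

0.977


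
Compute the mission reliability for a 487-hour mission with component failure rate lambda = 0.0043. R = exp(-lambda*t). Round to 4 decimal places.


lambda = 0.0043
mission_time = 487
lambda * t = 0.0043 * 487 = 2.0941
R = exp(-2.0941)
R = 0.1232

0.1232


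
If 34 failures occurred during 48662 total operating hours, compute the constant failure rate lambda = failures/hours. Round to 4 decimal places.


failures = 34
total_hours = 48662
lambda = 34 / 48662
lambda = 0.0007

0.0007


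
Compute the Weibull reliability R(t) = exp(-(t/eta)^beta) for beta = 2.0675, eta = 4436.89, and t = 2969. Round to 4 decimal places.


beta = 2.0675, eta = 4436.89, t = 2969
t/eta = 2969 / 4436.89 = 0.6692
(t/eta)^beta = 0.6692^2.0675 = 0.4358
R(t) = exp(-0.4358)
R(t) = 0.6467

0.6467


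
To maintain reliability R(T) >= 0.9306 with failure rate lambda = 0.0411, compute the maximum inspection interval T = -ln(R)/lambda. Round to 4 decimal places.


R_target = 0.9306
lambda = 0.0411
-ln(0.9306) = 0.0719
T = 0.0719 / 0.0411
T = 1.75

1.75


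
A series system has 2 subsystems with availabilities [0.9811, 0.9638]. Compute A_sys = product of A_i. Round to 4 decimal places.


Subsystems: [0.9811, 0.9638]
After subsystem 1 (A=0.9811): product = 0.9811
After subsystem 2 (A=0.9638): product = 0.9456
A_sys = 0.9456

0.9456


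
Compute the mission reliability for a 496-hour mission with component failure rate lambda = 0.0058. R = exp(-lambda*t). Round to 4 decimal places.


lambda = 0.0058
mission_time = 496
lambda * t = 0.0058 * 496 = 2.8768
R = exp(-2.8768)
R = 0.0563

0.0563


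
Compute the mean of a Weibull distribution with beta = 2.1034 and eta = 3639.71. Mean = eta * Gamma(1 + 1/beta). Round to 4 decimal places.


beta = 2.1034, eta = 3639.71
1/beta = 0.4754
1 + 1/beta = 1.4754
Gamma(1.4754) = 0.8857
Mean = 3639.71 * 0.8857
Mean = 3223.6341

3223.6341


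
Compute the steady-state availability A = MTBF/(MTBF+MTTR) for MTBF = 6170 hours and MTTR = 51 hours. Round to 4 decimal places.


MTBF = 6170
MTTR = 51
MTBF + MTTR = 6221
A = 6170 / 6221
A = 0.9918

0.9918


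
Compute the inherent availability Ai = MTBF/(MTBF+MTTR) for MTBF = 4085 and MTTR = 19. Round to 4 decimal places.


MTBF = 4085
MTTR = 19
MTBF + MTTR = 4104
Ai = 4085 / 4104
Ai = 0.9954

0.9954


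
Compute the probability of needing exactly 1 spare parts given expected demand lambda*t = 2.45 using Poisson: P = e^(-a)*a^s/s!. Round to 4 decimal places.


a = 2.45, s = 1
e^(-a) = e^(-2.45) = 0.0863
a^s = 2.45^1 = 2.45
s! = 1
P = 0.0863 * 2.45 / 1
P = 0.2114

0.2114


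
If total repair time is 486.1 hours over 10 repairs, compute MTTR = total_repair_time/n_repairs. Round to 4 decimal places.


total_repair_time = 486.1
n_repairs = 10
MTTR = 486.1 / 10
MTTR = 48.61

48.61


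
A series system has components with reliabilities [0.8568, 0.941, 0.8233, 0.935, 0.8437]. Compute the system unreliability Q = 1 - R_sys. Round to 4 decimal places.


Components: [0.8568, 0.941, 0.8233, 0.935, 0.8437]
After component 1: product = 0.8568
After component 2: product = 0.8062
After component 3: product = 0.6638
After component 4: product = 0.6206
After component 5: product = 0.5236
R_sys = 0.5236
Q = 1 - 0.5236 = 0.4764

0.4764


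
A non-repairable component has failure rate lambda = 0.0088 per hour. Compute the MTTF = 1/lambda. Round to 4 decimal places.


lambda = 0.0088
MTTF = 1 / 0.0088
MTTF = 113.6364

113.6364


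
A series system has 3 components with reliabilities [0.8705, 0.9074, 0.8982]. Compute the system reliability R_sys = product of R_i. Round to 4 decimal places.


Components: [0.8705, 0.9074, 0.8982]
After component 1 (R=0.8705): product = 0.8705
After component 2 (R=0.9074): product = 0.7899
After component 3 (R=0.8982): product = 0.7095
R_sys = 0.7095

0.7095


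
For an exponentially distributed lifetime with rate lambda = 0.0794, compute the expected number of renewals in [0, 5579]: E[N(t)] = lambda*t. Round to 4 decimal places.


lambda = 0.0794
t = 5579
E[N(t)] = lambda * t
E[N(t)] = 0.0794 * 5579
E[N(t)] = 442.9726

442.9726


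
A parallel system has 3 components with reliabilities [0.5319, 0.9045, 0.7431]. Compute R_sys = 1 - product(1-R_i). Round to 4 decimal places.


Components: [0.5319, 0.9045, 0.7431]
(1 - 0.5319) = 0.4681, running product = 0.4681
(1 - 0.9045) = 0.0955, running product = 0.0447
(1 - 0.7431) = 0.2569, running product = 0.0115
Product of (1-R_i) = 0.0115
R_sys = 1 - 0.0115 = 0.9885

0.9885


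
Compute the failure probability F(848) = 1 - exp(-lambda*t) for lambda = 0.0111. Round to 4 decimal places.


lambda = 0.0111, t = 848
lambda * t = 9.4128
exp(-9.4128) = 0.0001
F(t) = 1 - 0.0001
F(t) = 0.9999

0.9999


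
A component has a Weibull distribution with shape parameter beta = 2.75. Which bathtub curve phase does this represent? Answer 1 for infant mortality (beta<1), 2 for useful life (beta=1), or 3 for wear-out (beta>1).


beta = 2.75
Compare beta to 1:
beta < 1 => infant mortality (phase 1)
beta = 1 => useful life (phase 2)
beta > 1 => wear-out (phase 3)
Since beta = 2.75, this is wear-out (increasing failure rate)
Phase = 3

3


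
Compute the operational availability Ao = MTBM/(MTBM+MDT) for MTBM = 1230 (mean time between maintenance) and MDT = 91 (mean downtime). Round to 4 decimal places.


MTBM = 1230
MDT = 91
MTBM + MDT = 1321
Ao = 1230 / 1321
Ao = 0.9311

0.9311


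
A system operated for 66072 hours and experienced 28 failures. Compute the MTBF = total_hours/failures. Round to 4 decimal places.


total_hours = 66072
failures = 28
MTBF = 66072 / 28
MTBF = 2359.7143

2359.7143


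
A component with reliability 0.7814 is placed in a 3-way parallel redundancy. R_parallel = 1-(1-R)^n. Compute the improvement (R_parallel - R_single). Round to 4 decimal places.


R_single = 0.7814, n = 3
1 - R_single = 0.2186
(1 - R_single)^n = 0.2186^3 = 0.0104
R_parallel = 1 - 0.0104 = 0.9896
Improvement = 0.9896 - 0.7814
Improvement = 0.2082

0.2082


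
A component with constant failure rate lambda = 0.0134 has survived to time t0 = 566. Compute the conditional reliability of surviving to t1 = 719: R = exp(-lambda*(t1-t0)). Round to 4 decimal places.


lambda = 0.0134
t0 = 566, t1 = 719
t1 - t0 = 153
lambda * (t1-t0) = 0.0134 * 153 = 2.0502
R = exp(-2.0502)
R = 0.1287

0.1287


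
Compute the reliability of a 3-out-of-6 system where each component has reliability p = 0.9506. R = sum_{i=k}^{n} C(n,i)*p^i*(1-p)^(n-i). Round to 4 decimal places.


k = 3, n = 6, p = 0.9506
i=3: C(6,3)=20 * 0.9506^3 * 0.0494^3 = 0.0021
i=4: C(6,4)=15 * 0.9506^4 * 0.0494^2 = 0.0299
i=5: C(6,5)=6 * 0.9506^5 * 0.0494^1 = 0.2301
i=6: C(6,6)=1 * 0.9506^6 * 0.0494^0 = 0.7379
R = sum of terms = 0.9999

0.9999


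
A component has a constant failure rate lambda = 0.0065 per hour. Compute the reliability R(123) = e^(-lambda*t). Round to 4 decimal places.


lambda = 0.0065
t = 123
lambda * t = 0.7995
R(t) = e^(-0.7995)
R(t) = 0.4496

0.4496


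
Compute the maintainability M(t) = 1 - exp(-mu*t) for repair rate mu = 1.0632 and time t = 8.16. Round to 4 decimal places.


mu = 1.0632, t = 8.16
mu * t = 1.0632 * 8.16 = 8.6757
exp(-8.6757) = 0.0002
M(t) = 1 - 0.0002
M(t) = 0.9998

0.9998


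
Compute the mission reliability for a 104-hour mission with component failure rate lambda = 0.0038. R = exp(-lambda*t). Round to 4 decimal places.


lambda = 0.0038
mission_time = 104
lambda * t = 0.0038 * 104 = 0.3952
R = exp(-0.3952)
R = 0.6735

0.6735


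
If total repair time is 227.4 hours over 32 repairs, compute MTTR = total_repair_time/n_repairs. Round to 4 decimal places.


total_repair_time = 227.4
n_repairs = 32
MTTR = 227.4 / 32
MTTR = 7.1063

7.1063


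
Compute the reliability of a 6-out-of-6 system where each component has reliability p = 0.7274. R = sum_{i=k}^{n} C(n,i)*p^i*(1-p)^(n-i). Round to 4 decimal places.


k = 6, n = 6, p = 0.7274
i=6: C(6,6)=1 * 0.7274^6 * 0.2726^0 = 0.1481
R = sum of terms = 0.1481

0.1481


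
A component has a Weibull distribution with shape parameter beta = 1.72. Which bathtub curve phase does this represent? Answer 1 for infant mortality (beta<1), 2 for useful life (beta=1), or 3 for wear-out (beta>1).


beta = 1.72
Compare beta to 1:
beta < 1 => infant mortality (phase 1)
beta = 1 => useful life (phase 2)
beta > 1 => wear-out (phase 3)
Since beta = 1.72, this is wear-out (increasing failure rate)
Phase = 3

3


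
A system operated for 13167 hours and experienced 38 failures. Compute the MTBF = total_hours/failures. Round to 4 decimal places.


total_hours = 13167
failures = 38
MTBF = 13167 / 38
MTBF = 346.5

346.5


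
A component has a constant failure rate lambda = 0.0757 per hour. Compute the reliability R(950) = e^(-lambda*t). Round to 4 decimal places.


lambda = 0.0757
t = 950
lambda * t = 71.915
R(t) = e^(-71.915)
R(t) = 0.0

0.0


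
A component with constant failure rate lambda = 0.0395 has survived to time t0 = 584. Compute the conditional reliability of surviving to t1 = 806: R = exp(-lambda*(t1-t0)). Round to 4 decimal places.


lambda = 0.0395
t0 = 584, t1 = 806
t1 - t0 = 222
lambda * (t1-t0) = 0.0395 * 222 = 8.769
R = exp(-8.769)
R = 0.0002

0.0002


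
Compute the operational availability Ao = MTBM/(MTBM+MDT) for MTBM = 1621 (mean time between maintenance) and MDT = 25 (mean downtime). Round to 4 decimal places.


MTBM = 1621
MDT = 25
MTBM + MDT = 1646
Ao = 1621 / 1646
Ao = 0.9848

0.9848


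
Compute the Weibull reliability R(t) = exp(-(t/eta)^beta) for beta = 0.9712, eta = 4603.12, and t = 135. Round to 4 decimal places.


beta = 0.9712, eta = 4603.12, t = 135
t/eta = 135 / 4603.12 = 0.0293
(t/eta)^beta = 0.0293^0.9712 = 0.0325
R(t) = exp(-0.0325)
R(t) = 0.9681

0.9681


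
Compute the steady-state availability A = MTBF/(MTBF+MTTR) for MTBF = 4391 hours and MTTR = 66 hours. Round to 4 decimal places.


MTBF = 4391
MTTR = 66
MTBF + MTTR = 4457
A = 4391 / 4457
A = 0.9852

0.9852


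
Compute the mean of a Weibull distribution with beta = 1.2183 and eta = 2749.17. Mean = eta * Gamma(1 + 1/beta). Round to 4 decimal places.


beta = 1.2183, eta = 2749.17
1/beta = 0.8208
1 + 1/beta = 1.8208
Gamma(1.8208) = 0.9371
Mean = 2749.17 * 0.9371
Mean = 2576.1767

2576.1767


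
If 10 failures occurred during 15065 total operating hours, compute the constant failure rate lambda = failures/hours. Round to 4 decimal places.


failures = 10
total_hours = 15065
lambda = 10 / 15065
lambda = 0.0007

0.0007


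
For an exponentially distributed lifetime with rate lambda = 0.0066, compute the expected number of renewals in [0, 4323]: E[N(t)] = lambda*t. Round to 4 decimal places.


lambda = 0.0066
t = 4323
E[N(t)] = lambda * t
E[N(t)] = 0.0066 * 4323
E[N(t)] = 28.5318

28.5318


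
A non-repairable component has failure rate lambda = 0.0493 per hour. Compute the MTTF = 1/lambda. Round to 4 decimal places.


lambda = 0.0493
MTTF = 1 / 0.0493
MTTF = 20.284

20.284


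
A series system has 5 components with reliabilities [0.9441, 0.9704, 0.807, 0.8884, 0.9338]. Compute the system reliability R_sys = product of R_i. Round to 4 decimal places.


Components: [0.9441, 0.9704, 0.807, 0.8884, 0.9338]
After component 1 (R=0.9441): product = 0.9441
After component 2 (R=0.9704): product = 0.9162
After component 3 (R=0.807): product = 0.7393
After component 4 (R=0.8884): product = 0.6568
After component 5 (R=0.9338): product = 0.6133
R_sys = 0.6133

0.6133


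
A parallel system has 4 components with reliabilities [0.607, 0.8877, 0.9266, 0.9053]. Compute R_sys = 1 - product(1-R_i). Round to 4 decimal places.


Components: [0.607, 0.8877, 0.9266, 0.9053]
(1 - 0.607) = 0.393, running product = 0.393
(1 - 0.8877) = 0.1123, running product = 0.0441
(1 - 0.9266) = 0.0734, running product = 0.0032
(1 - 0.9053) = 0.0947, running product = 0.0003
Product of (1-R_i) = 0.0003
R_sys = 1 - 0.0003 = 0.9997

0.9997


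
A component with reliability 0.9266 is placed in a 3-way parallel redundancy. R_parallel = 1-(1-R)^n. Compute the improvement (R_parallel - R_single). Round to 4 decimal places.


R_single = 0.9266, n = 3
1 - R_single = 0.0734
(1 - R_single)^n = 0.0734^3 = 0.0004
R_parallel = 1 - 0.0004 = 0.9996
Improvement = 0.9996 - 0.9266
Improvement = 0.073

0.073


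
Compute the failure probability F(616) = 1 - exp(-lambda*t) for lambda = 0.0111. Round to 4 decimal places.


lambda = 0.0111, t = 616
lambda * t = 6.8376
exp(-6.8376) = 0.0011
F(t) = 1 - 0.0011
F(t) = 0.9989

0.9989


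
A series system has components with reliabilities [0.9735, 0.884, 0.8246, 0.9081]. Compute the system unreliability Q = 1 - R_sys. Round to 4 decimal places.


Components: [0.9735, 0.884, 0.8246, 0.9081]
After component 1: product = 0.9735
After component 2: product = 0.8606
After component 3: product = 0.7096
After component 4: product = 0.6444
R_sys = 0.6444
Q = 1 - 0.6444 = 0.3556

0.3556


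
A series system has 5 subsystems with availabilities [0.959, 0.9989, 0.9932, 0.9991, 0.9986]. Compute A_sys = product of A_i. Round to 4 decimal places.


Subsystems: [0.959, 0.9989, 0.9932, 0.9991, 0.9986]
After subsystem 1 (A=0.959): product = 0.959
After subsystem 2 (A=0.9989): product = 0.9579
After subsystem 3 (A=0.9932): product = 0.9514
After subsystem 4 (A=0.9991): product = 0.9506
After subsystem 5 (A=0.9986): product = 0.9492
A_sys = 0.9492

0.9492


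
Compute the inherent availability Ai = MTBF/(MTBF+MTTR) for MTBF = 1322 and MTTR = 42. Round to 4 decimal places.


MTBF = 1322
MTTR = 42
MTBF + MTTR = 1364
Ai = 1322 / 1364
Ai = 0.9692

0.9692


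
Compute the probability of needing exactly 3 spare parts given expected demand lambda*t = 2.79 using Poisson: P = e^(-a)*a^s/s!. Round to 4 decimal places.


a = 2.79, s = 3
e^(-a) = e^(-2.79) = 0.0614
a^s = 2.79^3 = 21.7176
s! = 6
P = 0.0614 * 21.7176 / 6
P = 0.2223

0.2223


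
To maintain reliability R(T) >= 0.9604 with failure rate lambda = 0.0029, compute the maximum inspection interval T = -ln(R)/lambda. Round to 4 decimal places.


R_target = 0.9604
lambda = 0.0029
-ln(0.9604) = 0.0404
T = 0.0404 / 0.0029
T = 13.9329

13.9329


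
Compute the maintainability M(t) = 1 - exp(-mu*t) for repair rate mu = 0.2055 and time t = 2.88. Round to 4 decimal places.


mu = 0.2055, t = 2.88
mu * t = 0.2055 * 2.88 = 0.5918
exp(-0.5918) = 0.5533
M(t) = 1 - 0.5533
M(t) = 0.4467

0.4467


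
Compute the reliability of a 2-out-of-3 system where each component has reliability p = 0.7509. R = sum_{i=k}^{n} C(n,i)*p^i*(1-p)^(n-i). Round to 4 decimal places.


k = 2, n = 3, p = 0.7509
i=2: C(3,2)=3 * 0.7509^2 * 0.2491^1 = 0.4214
i=3: C(3,3)=1 * 0.7509^3 * 0.2491^0 = 0.4234
R = sum of terms = 0.8448

0.8448


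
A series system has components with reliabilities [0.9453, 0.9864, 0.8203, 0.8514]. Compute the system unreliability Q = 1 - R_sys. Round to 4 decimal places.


Components: [0.9453, 0.9864, 0.8203, 0.8514]
After component 1: product = 0.9453
After component 2: product = 0.9324
After component 3: product = 0.7649
After component 4: product = 0.6512
R_sys = 0.6512
Q = 1 - 0.6512 = 0.3488

0.3488


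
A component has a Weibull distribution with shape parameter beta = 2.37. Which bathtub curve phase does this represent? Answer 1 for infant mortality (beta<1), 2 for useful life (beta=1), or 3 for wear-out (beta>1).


beta = 2.37
Compare beta to 1:
beta < 1 => infant mortality (phase 1)
beta = 1 => useful life (phase 2)
beta > 1 => wear-out (phase 3)
Since beta = 2.37, this is wear-out (increasing failure rate)
Phase = 3

3


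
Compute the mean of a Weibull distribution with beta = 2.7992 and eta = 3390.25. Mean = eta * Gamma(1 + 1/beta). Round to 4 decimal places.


beta = 2.7992, eta = 3390.25
1/beta = 0.3572
1 + 1/beta = 1.3572
Gamma(1.3572) = 0.8904
Mean = 3390.25 * 0.8904
Mean = 3018.8186

3018.8186


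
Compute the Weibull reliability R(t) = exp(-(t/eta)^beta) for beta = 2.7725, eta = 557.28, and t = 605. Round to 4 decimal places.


beta = 2.7725, eta = 557.28, t = 605
t/eta = 605 / 557.28 = 1.0856
(t/eta)^beta = 1.0856^2.7725 = 1.2558
R(t) = exp(-1.2558)
R(t) = 0.2848

0.2848


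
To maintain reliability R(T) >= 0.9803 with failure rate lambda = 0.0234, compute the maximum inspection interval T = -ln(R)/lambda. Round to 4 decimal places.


R_target = 0.9803
lambda = 0.0234
-ln(0.9803) = 0.0199
T = 0.0199 / 0.0234
T = 0.8503

0.8503


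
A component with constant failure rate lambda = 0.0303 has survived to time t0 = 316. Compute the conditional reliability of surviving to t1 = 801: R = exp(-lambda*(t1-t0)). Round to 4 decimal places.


lambda = 0.0303
t0 = 316, t1 = 801
t1 - t0 = 485
lambda * (t1-t0) = 0.0303 * 485 = 14.6955
R = exp(-14.6955)
R = 0.0

0.0


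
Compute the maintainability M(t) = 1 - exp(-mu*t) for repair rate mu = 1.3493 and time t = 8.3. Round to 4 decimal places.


mu = 1.3493, t = 8.3
mu * t = 1.3493 * 8.3 = 11.1992
exp(-11.1992) = 0.0
M(t) = 1 - 0.0
M(t) = 1.0

1.0


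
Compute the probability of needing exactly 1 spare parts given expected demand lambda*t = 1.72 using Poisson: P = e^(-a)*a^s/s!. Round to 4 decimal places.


a = 1.72, s = 1
e^(-a) = e^(-1.72) = 0.1791
a^s = 1.72^1 = 1.72
s! = 1
P = 0.1791 * 1.72 / 1
P = 0.308

0.308


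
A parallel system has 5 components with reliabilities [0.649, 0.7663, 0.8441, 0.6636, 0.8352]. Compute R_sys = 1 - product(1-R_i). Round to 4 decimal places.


Components: [0.649, 0.7663, 0.8441, 0.6636, 0.8352]
(1 - 0.649) = 0.351, running product = 0.351
(1 - 0.7663) = 0.2337, running product = 0.082
(1 - 0.8441) = 0.1559, running product = 0.0128
(1 - 0.6636) = 0.3364, running product = 0.0043
(1 - 0.8352) = 0.1648, running product = 0.0007
Product of (1-R_i) = 0.0007
R_sys = 1 - 0.0007 = 0.9993

0.9993


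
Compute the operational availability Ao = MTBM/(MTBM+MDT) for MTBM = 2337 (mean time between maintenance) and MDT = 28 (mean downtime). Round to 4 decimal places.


MTBM = 2337
MDT = 28
MTBM + MDT = 2365
Ao = 2337 / 2365
Ao = 0.9882

0.9882


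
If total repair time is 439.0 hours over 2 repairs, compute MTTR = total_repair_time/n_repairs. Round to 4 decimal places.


total_repair_time = 439.0
n_repairs = 2
MTTR = 439.0 / 2
MTTR = 219.5

219.5


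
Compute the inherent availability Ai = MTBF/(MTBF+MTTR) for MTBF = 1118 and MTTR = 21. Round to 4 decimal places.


MTBF = 1118
MTTR = 21
MTBF + MTTR = 1139
Ai = 1118 / 1139
Ai = 0.9816

0.9816


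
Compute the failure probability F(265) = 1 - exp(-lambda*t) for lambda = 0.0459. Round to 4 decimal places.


lambda = 0.0459, t = 265
lambda * t = 12.1635
exp(-12.1635) = 0.0
F(t) = 1 - 0.0
F(t) = 1.0

1.0


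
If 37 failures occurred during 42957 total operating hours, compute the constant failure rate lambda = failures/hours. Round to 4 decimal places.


failures = 37
total_hours = 42957
lambda = 37 / 42957
lambda = 0.0009

0.0009


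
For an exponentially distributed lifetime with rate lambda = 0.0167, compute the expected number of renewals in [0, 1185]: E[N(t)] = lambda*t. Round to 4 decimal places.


lambda = 0.0167
t = 1185
E[N(t)] = lambda * t
E[N(t)] = 0.0167 * 1185
E[N(t)] = 19.7895

19.7895


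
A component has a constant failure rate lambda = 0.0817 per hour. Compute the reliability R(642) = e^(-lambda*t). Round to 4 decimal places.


lambda = 0.0817
t = 642
lambda * t = 52.4514
R(t) = e^(-52.4514)
R(t) = 0.0

0.0


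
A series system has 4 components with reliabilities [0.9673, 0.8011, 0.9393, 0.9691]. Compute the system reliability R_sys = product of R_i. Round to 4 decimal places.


Components: [0.9673, 0.8011, 0.9393, 0.9691]
After component 1 (R=0.9673): product = 0.9673
After component 2 (R=0.8011): product = 0.7749
After component 3 (R=0.9393): product = 0.7279
After component 4 (R=0.9691): product = 0.7054
R_sys = 0.7054

0.7054


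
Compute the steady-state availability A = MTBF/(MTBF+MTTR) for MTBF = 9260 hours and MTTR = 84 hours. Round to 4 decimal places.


MTBF = 9260
MTTR = 84
MTBF + MTTR = 9344
A = 9260 / 9344
A = 0.991

0.991


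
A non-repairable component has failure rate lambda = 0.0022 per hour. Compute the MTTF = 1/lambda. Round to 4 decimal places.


lambda = 0.0022
MTTF = 1 / 0.0022
MTTF = 454.5455

454.5455


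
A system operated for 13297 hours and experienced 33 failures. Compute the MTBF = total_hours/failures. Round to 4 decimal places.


total_hours = 13297
failures = 33
MTBF = 13297 / 33
MTBF = 402.9394

402.9394


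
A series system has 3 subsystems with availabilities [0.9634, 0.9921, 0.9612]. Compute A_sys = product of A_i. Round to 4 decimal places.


Subsystems: [0.9634, 0.9921, 0.9612]
After subsystem 1 (A=0.9634): product = 0.9634
After subsystem 2 (A=0.9921): product = 0.9558
After subsystem 3 (A=0.9612): product = 0.9187
A_sys = 0.9187

0.9187


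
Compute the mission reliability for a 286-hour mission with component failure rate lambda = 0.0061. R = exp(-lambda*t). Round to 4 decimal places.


lambda = 0.0061
mission_time = 286
lambda * t = 0.0061 * 286 = 1.7446
R = exp(-1.7446)
R = 0.1747

0.1747


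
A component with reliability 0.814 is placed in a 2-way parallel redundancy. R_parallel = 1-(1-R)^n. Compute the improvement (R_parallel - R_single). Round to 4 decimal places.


R_single = 0.814, n = 2
1 - R_single = 0.186
(1 - R_single)^n = 0.186^2 = 0.0346
R_parallel = 1 - 0.0346 = 0.9654
Improvement = 0.9654 - 0.814
Improvement = 0.1514

0.1514


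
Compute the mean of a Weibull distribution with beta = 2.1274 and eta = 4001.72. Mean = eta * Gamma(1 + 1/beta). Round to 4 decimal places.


beta = 2.1274, eta = 4001.72
1/beta = 0.4701
1 + 1/beta = 1.4701
Gamma(1.4701) = 0.8856
Mean = 4001.72 * 0.8856
Mean = 3544.0574

3544.0574


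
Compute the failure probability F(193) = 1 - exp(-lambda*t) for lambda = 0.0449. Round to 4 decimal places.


lambda = 0.0449, t = 193
lambda * t = 8.6657
exp(-8.6657) = 0.0002
F(t) = 1 - 0.0002
F(t) = 0.9998

0.9998


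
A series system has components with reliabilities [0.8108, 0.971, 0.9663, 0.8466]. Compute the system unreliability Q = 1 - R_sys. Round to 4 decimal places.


Components: [0.8108, 0.971, 0.9663, 0.8466]
After component 1: product = 0.8108
After component 2: product = 0.7873
After component 3: product = 0.7608
After component 4: product = 0.6441
R_sys = 0.6441
Q = 1 - 0.6441 = 0.3559

0.3559


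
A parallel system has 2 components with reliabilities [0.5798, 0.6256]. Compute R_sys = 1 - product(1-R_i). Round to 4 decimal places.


Components: [0.5798, 0.6256]
(1 - 0.5798) = 0.4202, running product = 0.4202
(1 - 0.6256) = 0.3744, running product = 0.1573
Product of (1-R_i) = 0.1573
R_sys = 1 - 0.1573 = 0.8427

0.8427


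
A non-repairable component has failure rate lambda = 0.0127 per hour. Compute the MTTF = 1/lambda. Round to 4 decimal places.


lambda = 0.0127
MTTF = 1 / 0.0127
MTTF = 78.7402

78.7402


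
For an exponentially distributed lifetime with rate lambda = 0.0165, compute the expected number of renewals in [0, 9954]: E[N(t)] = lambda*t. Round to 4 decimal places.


lambda = 0.0165
t = 9954
E[N(t)] = lambda * t
E[N(t)] = 0.0165 * 9954
E[N(t)] = 164.241

164.241


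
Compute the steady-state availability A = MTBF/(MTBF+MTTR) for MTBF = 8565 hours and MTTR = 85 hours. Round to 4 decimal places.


MTBF = 8565
MTTR = 85
MTBF + MTTR = 8650
A = 8565 / 8650
A = 0.9902

0.9902


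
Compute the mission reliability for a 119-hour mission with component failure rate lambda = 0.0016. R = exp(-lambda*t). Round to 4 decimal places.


lambda = 0.0016
mission_time = 119
lambda * t = 0.0016 * 119 = 0.1904
R = exp(-0.1904)
R = 0.8266

0.8266


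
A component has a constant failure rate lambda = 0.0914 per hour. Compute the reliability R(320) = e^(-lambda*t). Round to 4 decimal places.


lambda = 0.0914
t = 320
lambda * t = 29.248
R(t) = e^(-29.248)
R(t) = 0.0

0.0


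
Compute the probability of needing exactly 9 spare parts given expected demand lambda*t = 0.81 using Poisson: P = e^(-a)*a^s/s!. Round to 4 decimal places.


a = 0.81, s = 9
e^(-a) = e^(-0.81) = 0.4449
a^s = 0.81^9 = 0.1501
s! = 362880
P = 0.4449 * 0.1501 / 362880
P = 0.0

0.0


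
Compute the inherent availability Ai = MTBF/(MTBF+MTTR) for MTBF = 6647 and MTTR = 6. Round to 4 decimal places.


MTBF = 6647
MTTR = 6
MTBF + MTTR = 6653
Ai = 6647 / 6653
Ai = 0.9991

0.9991


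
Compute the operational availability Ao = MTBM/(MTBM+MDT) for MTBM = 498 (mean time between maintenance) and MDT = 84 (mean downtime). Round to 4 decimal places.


MTBM = 498
MDT = 84
MTBM + MDT = 582
Ao = 498 / 582
Ao = 0.8557

0.8557


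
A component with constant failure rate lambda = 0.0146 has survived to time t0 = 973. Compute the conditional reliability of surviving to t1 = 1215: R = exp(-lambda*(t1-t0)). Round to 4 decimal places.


lambda = 0.0146
t0 = 973, t1 = 1215
t1 - t0 = 242
lambda * (t1-t0) = 0.0146 * 242 = 3.5332
R = exp(-3.5332)
R = 0.0292

0.0292


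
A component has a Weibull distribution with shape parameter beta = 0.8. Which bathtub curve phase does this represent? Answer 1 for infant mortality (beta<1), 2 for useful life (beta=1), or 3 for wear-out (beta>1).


beta = 0.8
Compare beta to 1:
beta < 1 => infant mortality (phase 1)
beta = 1 => useful life (phase 2)
beta > 1 => wear-out (phase 3)
Since beta = 0.8, this is infant mortality (decreasing failure rate)
Phase = 1

1


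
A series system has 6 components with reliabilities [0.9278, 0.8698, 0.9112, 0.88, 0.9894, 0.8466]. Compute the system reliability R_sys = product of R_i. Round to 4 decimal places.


Components: [0.9278, 0.8698, 0.9112, 0.88, 0.9894, 0.8466]
After component 1 (R=0.9278): product = 0.9278
After component 2 (R=0.8698): product = 0.807
After component 3 (R=0.9112): product = 0.7353
After component 4 (R=0.88): product = 0.6471
After component 5 (R=0.9894): product = 0.6402
After component 6 (R=0.8466): product = 0.542
R_sys = 0.542

0.542


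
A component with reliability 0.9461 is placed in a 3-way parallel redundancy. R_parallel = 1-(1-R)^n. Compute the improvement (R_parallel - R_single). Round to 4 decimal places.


R_single = 0.9461, n = 3
1 - R_single = 0.0539
(1 - R_single)^n = 0.0539^3 = 0.0002
R_parallel = 1 - 0.0002 = 0.9998
Improvement = 0.9998 - 0.9461
Improvement = 0.0537

0.0537


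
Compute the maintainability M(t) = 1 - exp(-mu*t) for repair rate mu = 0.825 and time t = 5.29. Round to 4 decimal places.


mu = 0.825, t = 5.29
mu * t = 0.825 * 5.29 = 4.3643
exp(-4.3643) = 0.0127
M(t) = 1 - 0.0127
M(t) = 0.9873

0.9873


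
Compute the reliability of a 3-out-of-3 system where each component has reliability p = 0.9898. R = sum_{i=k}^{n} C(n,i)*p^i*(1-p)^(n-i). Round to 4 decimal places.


k = 3, n = 3, p = 0.9898
i=3: C(3,3)=1 * 0.9898^3 * 0.0102^0 = 0.9697
R = sum of terms = 0.9697

0.9697


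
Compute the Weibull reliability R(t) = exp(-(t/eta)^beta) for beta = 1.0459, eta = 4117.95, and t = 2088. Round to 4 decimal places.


beta = 1.0459, eta = 4117.95, t = 2088
t/eta = 2088 / 4117.95 = 0.507
(t/eta)^beta = 0.507^1.0459 = 0.4915
R(t) = exp(-0.4915)
R(t) = 0.6117

0.6117


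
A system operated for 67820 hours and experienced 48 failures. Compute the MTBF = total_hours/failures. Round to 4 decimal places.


total_hours = 67820
failures = 48
MTBF = 67820 / 48
MTBF = 1412.9167

1412.9167


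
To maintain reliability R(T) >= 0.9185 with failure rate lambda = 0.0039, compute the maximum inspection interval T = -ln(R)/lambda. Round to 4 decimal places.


R_target = 0.9185
lambda = 0.0039
-ln(0.9185) = 0.085
T = 0.085 / 0.0039
T = 21.7983

21.7983


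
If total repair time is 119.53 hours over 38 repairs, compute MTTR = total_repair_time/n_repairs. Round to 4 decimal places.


total_repair_time = 119.53
n_repairs = 38
MTTR = 119.53 / 38
MTTR = 3.1455

3.1455


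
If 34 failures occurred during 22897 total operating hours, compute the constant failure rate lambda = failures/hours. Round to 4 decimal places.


failures = 34
total_hours = 22897
lambda = 34 / 22897
lambda = 0.0015

0.0015


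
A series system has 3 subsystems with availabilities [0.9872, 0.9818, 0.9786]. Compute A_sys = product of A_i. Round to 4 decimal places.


Subsystems: [0.9872, 0.9818, 0.9786]
After subsystem 1 (A=0.9872): product = 0.9872
After subsystem 2 (A=0.9818): product = 0.9692
After subsystem 3 (A=0.9786): product = 0.9485
A_sys = 0.9485

0.9485


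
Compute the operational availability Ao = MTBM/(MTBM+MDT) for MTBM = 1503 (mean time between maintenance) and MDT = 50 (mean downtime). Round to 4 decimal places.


MTBM = 1503
MDT = 50
MTBM + MDT = 1553
Ao = 1503 / 1553
Ao = 0.9678

0.9678


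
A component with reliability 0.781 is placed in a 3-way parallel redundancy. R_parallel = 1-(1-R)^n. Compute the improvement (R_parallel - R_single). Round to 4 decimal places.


R_single = 0.781, n = 3
1 - R_single = 0.219
(1 - R_single)^n = 0.219^3 = 0.0105
R_parallel = 1 - 0.0105 = 0.9895
Improvement = 0.9895 - 0.781
Improvement = 0.2085

0.2085


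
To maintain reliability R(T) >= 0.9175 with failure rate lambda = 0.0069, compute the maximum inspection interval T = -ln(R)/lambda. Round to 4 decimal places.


R_target = 0.9175
lambda = 0.0069
-ln(0.9175) = 0.0861
T = 0.0861 / 0.0069
T = 12.4787

12.4787


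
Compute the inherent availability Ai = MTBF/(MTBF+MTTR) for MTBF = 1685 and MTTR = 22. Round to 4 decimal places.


MTBF = 1685
MTTR = 22
MTBF + MTTR = 1707
Ai = 1685 / 1707
Ai = 0.9871

0.9871


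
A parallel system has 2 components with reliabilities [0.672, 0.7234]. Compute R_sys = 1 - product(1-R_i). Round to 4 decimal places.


Components: [0.672, 0.7234]
(1 - 0.672) = 0.328, running product = 0.328
(1 - 0.7234) = 0.2766, running product = 0.0907
Product of (1-R_i) = 0.0907
R_sys = 1 - 0.0907 = 0.9093

0.9093


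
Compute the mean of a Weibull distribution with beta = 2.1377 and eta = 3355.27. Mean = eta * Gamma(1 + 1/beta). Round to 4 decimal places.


beta = 2.1377, eta = 3355.27
1/beta = 0.4678
1 + 1/beta = 1.4678
Gamma(1.4678) = 0.8856
Mean = 3355.27 * 0.8856
Mean = 2971.4923

2971.4923


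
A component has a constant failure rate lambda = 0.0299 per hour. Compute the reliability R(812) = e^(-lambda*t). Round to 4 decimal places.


lambda = 0.0299
t = 812
lambda * t = 24.2788
R(t) = e^(-24.2788)
R(t) = 0.0

0.0


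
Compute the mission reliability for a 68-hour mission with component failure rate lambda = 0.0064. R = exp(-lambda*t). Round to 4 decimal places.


lambda = 0.0064
mission_time = 68
lambda * t = 0.0064 * 68 = 0.4352
R = exp(-0.4352)
R = 0.6471

0.6471


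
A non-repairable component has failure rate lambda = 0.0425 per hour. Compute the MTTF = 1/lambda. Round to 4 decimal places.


lambda = 0.0425
MTTF = 1 / 0.0425
MTTF = 23.5294

23.5294


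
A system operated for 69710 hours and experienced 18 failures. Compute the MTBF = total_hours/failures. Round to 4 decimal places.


total_hours = 69710
failures = 18
MTBF = 69710 / 18
MTBF = 3872.7778

3872.7778


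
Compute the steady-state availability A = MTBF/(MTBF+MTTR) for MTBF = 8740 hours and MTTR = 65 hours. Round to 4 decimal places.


MTBF = 8740
MTTR = 65
MTBF + MTTR = 8805
A = 8740 / 8805
A = 0.9926

0.9926


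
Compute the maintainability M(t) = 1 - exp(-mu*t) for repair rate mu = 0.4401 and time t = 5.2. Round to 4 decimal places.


mu = 0.4401, t = 5.2
mu * t = 0.4401 * 5.2 = 2.2885
exp(-2.2885) = 0.1014
M(t) = 1 - 0.1014
M(t) = 0.8986

0.8986


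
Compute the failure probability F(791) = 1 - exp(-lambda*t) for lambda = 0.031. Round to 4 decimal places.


lambda = 0.031, t = 791
lambda * t = 24.521
exp(-24.521) = 0.0
F(t) = 1 - 0.0
F(t) = 1.0

1.0


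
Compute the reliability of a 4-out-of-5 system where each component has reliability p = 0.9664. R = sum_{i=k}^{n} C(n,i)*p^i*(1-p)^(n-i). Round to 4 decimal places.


k = 4, n = 5, p = 0.9664
i=4: C(5,4)=5 * 0.9664^4 * 0.0336^1 = 0.1465
i=5: C(5,5)=1 * 0.9664^5 * 0.0336^0 = 0.8429
R = sum of terms = 0.9895

0.9895


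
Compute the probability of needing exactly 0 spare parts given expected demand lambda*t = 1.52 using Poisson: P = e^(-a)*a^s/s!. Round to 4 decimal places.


a = 1.52, s = 0
e^(-a) = e^(-1.52) = 0.2187
a^s = 1.52^0 = 1.0
s! = 1
P = 0.2187 * 1.0 / 1
P = 0.2187

0.2187


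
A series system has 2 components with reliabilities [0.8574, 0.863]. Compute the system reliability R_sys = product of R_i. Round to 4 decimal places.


Components: [0.8574, 0.863]
After component 1 (R=0.8574): product = 0.8574
After component 2 (R=0.863): product = 0.7399
R_sys = 0.7399

0.7399


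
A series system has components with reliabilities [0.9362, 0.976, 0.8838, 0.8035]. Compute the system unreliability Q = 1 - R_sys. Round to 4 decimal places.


Components: [0.9362, 0.976, 0.8838, 0.8035]
After component 1: product = 0.9362
After component 2: product = 0.9137
After component 3: product = 0.8076
After component 4: product = 0.6489
R_sys = 0.6489
Q = 1 - 0.6489 = 0.3511

0.3511


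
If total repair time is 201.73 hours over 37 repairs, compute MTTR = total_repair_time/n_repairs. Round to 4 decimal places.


total_repair_time = 201.73
n_repairs = 37
MTTR = 201.73 / 37
MTTR = 5.4522

5.4522


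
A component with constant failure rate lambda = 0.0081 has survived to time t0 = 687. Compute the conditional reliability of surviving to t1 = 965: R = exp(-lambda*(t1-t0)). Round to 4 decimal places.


lambda = 0.0081
t0 = 687, t1 = 965
t1 - t0 = 278
lambda * (t1-t0) = 0.0081 * 278 = 2.2518
R = exp(-2.2518)
R = 0.1052

0.1052
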